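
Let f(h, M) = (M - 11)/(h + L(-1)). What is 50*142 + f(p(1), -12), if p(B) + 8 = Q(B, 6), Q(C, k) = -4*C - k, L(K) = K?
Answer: 134923/19 ≈ 7101.2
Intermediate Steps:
Q(C, k) = -k - 4*C
p(B) = -14 - 4*B (p(B) = -8 + (-1*6 - 4*B) = -8 + (-6 - 4*B) = -14 - 4*B)
f(h, M) = (-11 + M)/(-1 + h) (f(h, M) = (M - 11)/(h - 1) = (-11 + M)/(-1 + h))
50*142 + f(p(1), -12) = 50*142 + (-11 - 12)/(-1 + (-14 - 4*1)) = 7100 - 23/(-1 + (-14 - 4)) = 7100 - 23/(-1 - 18) = 7100 - 23/(-19) = 7100 - 1/19*(-23) = 7100 + 23/19 = 134923/19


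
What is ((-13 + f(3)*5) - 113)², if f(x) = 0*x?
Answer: 15876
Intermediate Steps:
f(x) = 0
((-13 + f(3)*5) - 113)² = ((-13 + 0*5) - 113)² = ((-13 + 0) - 113)² = (-13 - 113)² = (-126)² = 15876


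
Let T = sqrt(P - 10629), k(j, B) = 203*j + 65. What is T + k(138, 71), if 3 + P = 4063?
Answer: 28079 + I*sqrt(6569) ≈ 28079.0 + 81.049*I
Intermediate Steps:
P = 4060 (P = -3 + 4063 = 4060)
k(j, B) = 65 + 203*j
T = I*sqrt(6569) (T = sqrt(4060 - 10629) = sqrt(-6569) = I*sqrt(6569) ≈ 81.049*I)
T + k(138, 71) = I*sqrt(6569) + (65 + 203*138) = I*sqrt(6569) + (65 + 28014) = I*sqrt(6569) + 28079 = 28079 + I*sqrt(6569)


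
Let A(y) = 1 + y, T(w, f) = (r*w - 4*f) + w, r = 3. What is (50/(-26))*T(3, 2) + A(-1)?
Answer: -100/13 ≈ -7.6923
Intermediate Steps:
T(w, f) = -4*f + 4*w (T(w, f) = (3*w - 4*f) + w = (-4*f + 3*w) + w = -4*f + 4*w)
(50/(-26))*T(3, 2) + A(-1) = (50/(-26))*(-4*2 + 4*3) + (1 - 1) = (50*(-1/26))*(-8 + 12) + 0 = -25/13*4 + 0 = -100/13 + 0 = -100/13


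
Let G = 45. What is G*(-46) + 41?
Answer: -2029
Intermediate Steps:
G*(-46) + 41 = 45*(-46) + 41 = -2070 + 41 = -2029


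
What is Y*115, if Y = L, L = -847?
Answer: -97405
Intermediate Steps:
Y = -847
Y*115 = -847*115 = -97405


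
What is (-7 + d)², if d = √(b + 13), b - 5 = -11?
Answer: (7 - √7)² ≈ 18.959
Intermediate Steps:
b = -6 (b = 5 - 11 = -6)
d = √7 (d = √(-6 + 13) = √7 ≈ 2.6458)
(-7 + d)² = (-7 + √7)²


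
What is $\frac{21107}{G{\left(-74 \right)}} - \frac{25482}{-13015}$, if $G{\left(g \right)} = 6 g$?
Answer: $- \frac{1922581}{42180} \approx -45.58$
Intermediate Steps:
$\frac{21107}{G{\left(-74 \right)}} - \frac{25482}{-13015} = \frac{21107}{6 \left(-74\right)} - \frac{25482}{-13015} = \frac{21107}{-444} - - \frac{186}{95} = 21107 \left(- \frac{1}{444}\right) + \frac{186}{95} = - \frac{21107}{444} + \frac{186}{95} = - \frac{1922581}{42180}$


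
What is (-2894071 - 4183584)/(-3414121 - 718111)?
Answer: 544435/317864 ≈ 1.7128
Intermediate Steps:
(-2894071 - 4183584)/(-3414121 - 718111) = -7077655/(-4132232) = -7077655*(-1/4132232) = 544435/317864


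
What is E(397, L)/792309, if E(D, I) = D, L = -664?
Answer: 397/792309 ≈ 0.00050107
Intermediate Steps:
E(397, L)/792309 = 397/792309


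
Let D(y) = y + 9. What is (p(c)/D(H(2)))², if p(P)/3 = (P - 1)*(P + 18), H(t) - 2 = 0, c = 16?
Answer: 2340900/121 ≈ 19346.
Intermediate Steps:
H(t) = 2 (H(t) = 2 + 0 = 2)
D(y) = 9 + y
p(P) = 3*(-1 + P)*(18 + P) (p(P) = 3*((P - 1)*(P + 18)) = 3*((-1 + P)*(18 + P)) = 3*(-1 + P)*(18 + P))
(p(c)/D(H(2)))² = ((-54 + 3*16² + 51*16)/(9 + 2))² = ((-54 + 3*256 + 816)/11)² = ((-54 + 768 + 816)*(1/11))² = (1530*(1/11))² = (1530/11)² = 2340900/121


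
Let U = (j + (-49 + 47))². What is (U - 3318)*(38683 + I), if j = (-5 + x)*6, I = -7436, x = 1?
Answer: -82554574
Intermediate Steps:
j = -24 (j = (-5 + 1)*6 = -4*6 = -24)
U = 676 (U = (-24 + (-49 + 47))² = (-24 - 2)² = (-26)² = 676)
(U - 3318)*(38683 + I) = (676 - 3318)*(38683 - 7436) = -2642*31247 = -82554574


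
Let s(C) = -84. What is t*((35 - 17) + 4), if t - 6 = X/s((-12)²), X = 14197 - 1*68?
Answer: -149875/42 ≈ -3568.5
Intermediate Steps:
X = 14129 (X = 14197 - 68 = 14129)
t = -13625/84 (t = 6 + 14129/(-84) = 6 + 14129*(-1/84) = 6 - 14129/84 = -13625/84 ≈ -162.20)
t*((35 - 17) + 4) = -13625*((35 - 17) + 4)/84 = -13625*(18 + 4)/84 = -13625/84*22 = -149875/42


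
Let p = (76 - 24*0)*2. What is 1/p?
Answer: 1/152 ≈ 0.0065789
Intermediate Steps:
p = 152 (p = (76 + 0)*2 = 76*2 = 152)
1/p = 1/152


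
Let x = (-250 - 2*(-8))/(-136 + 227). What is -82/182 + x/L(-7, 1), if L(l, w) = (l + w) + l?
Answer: -23/91 ≈ -0.25275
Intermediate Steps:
L(l, w) = w + 2*l
x = -18/7 (x = (-250 + 16)/91 = -234*1/91 = -18/7 ≈ -2.5714)
-82/182 + x/L(-7, 1) = -82/182 - 18/(7*(1 + 2*(-7))) = -82*1/182 - 18/(7*(1 - 14)) = -41/91 - 18/7/(-13) = -41/91 - 18/7*(-1/13) = -41/91 + 18/91 = -23/91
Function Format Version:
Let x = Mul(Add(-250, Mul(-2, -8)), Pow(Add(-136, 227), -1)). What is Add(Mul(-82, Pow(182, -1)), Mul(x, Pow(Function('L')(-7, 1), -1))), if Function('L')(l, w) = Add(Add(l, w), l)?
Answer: Rational(-23, 91) ≈ -0.25275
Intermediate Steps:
Function('L')(l, w) = Add(w, Mul(2, l))
x = Rational(-18, 7) (x = Mul(Add(-250, 16), Pow(91, -1)) = Mul(-234, Rational(1, 91)) = Rational(-18, 7) ≈ -2.5714)
Add(Mul(-82, Pow(182, -1)), Mul(x, Pow(Function('L')(-7, 1), -1))) = Add(Mul(-82, Pow(182, -1)), Mul(Rational(-18, 7), Pow(Add(1, Mul(2, -7)), -1))) = Add(Mul(-82, Rational(1, 182)), Mul(Rational(-18, 7), Pow(Add(1, -14), -1))) = Add(Rational(-41, 91), Mul(Rational(-18, 7), Pow(-13, -1))) = Add(Rational(-41, 91), Mul(Rational(-18, 7), Rational(-1, 13))) = Add(Rational(-41, 91), Rational(18, 91)) = Rational(-23, 91)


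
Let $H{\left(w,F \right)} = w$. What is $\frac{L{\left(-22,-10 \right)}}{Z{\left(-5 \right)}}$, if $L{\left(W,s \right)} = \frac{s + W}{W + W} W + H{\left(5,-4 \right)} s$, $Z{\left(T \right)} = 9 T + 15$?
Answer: $\frac{11}{5} \approx 2.2$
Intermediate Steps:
$Z{\left(T \right)} = 15 + 9 T$
$L{\left(W,s \right)} = \frac{W}{2} + \frac{11 s}{2}$ ($L{\left(W,s \right)} = \frac{s + W}{W + W} W + 5 s = \frac{W + s}{2 W} W + 5 s = \left(\frac{W}{2} + \frac{s}{2}\right) + 5 s = \frac{W}{2} + \frac{11 s}{2}$)
$\frac{L{\left(-22,-10 \right)}}{Z{\left(-5 \right)}} = \frac{\frac{1}{2} \left(-22\right) + \frac{11}{2} \left(-10\right)}{15 + 9 \left(-5\right)} = \frac{-11 - 55}{15 - 45} = - \frac{66}{-30} = \left(-66\right) \left(- \frac{1}{30}\right) = \frac{11}{5}$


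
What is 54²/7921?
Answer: 2916/7921 ≈ 0.36814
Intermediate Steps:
54²/7921 = 2916*(1/7921) = 2916/7921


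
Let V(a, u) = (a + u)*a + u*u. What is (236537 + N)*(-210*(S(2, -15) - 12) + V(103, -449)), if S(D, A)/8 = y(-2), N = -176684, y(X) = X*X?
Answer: 9682000839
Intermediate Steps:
y(X) = X²
S(D, A) = 32 (S(D, A) = 8*(-2)² = 8*4 = 32)
V(a, u) = u² + a*(a + u) (V(a, u) = a*(a + u) + u² = u² + a*(a + u))
(236537 + N)*(-210*(S(2, -15) - 12) + V(103, -449)) = (236537 - 176684)*(-210*(32 - 12) + (103² + (-449)² + 103*(-449))) = 59853*(-210*20 + (10609 + 201601 - 46247)) = 59853*(-4200 + 165963) = 59853*161763 = 9682000839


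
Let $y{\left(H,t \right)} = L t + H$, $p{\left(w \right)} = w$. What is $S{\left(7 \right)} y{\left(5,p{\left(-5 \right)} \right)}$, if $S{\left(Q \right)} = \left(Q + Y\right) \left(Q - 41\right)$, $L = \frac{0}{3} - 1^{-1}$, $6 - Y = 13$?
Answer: $0$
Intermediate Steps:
$Y = -7$ ($Y = 6 - 13 = -7$)
$L = -1$ ($L = 0 \cdot \frac{1}{3} - 1 = 0 - 1 = -1$)
$S{\left(Q \right)} = \left(-41 + Q\right) \left(-7 + Q\right)$ ($S{\left(Q \right)} = \left(Q - 7\right) \left(Q - 41\right) = \left(-7 + Q\right) \left(-41 + Q\right) = \left(-41 + Q\right) \left(-7 + Q\right)$)
$y{\left(H,t \right)} = H - t$ ($y{\left(H,t \right)} = - t + H = H - t$)
$S{\left(7 \right)} y{\left(5,p{\left(-5 \right)} \right)} = \left(287 + 7^{2} - 336\right) \left(5 - -5\right) = \left(287 + 49 - 336\right) \left(5 + 5\right) = 0 \cdot 10 = 0$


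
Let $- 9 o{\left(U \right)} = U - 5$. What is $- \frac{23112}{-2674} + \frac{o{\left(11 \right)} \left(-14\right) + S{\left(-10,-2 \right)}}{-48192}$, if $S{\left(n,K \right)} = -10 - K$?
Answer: $\frac{417678727}{48324528} \approx 8.6432$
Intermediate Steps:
$o{\left(U \right)} = \frac{5}{9} - \frac{U}{9}$ ($o{\left(U \right)} = - \frac{U - 5}{9} = - \frac{-5 + U}{9} = \frac{5}{9} - \frac{U}{9}$)
$- \frac{23112}{-2674} + \frac{o{\left(11 \right)} \left(-14\right) + S{\left(-10,-2 \right)}}{-48192} = - \frac{23112}{-2674} + \frac{\left(\frac{5}{9} - \frac{11}{9}\right) \left(-14\right) - 8}{-48192} = \left(-23112\right) \left(- \frac{1}{2674}\right) + \left(\left(\frac{5}{9} - \frac{11}{9}\right) \left(-14\right) + \left(-10 + 2\right)\right) \left(- \frac{1}{48192}\right) = \frac{11556}{1337} + \left(\left(- \frac{2}{3}\right) \left(-14\right) - 8\right) \left(- \frac{1}{48192}\right) = \frac{11556}{1337} + \left(\frac{28}{3} - 8\right) \left(- \frac{1}{48192}\right) = \frac{11556}{1337} + \frac{4}{3} \left(- \frac{1}{48192}\right) = \frac{11556}{1337} - \frac{1}{36144} = \frac{417678727}{48324528}$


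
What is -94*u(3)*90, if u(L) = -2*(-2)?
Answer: -33840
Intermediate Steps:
u(L) = 4
-94*u(3)*90 = -94*4*90 = -376*90 = -33840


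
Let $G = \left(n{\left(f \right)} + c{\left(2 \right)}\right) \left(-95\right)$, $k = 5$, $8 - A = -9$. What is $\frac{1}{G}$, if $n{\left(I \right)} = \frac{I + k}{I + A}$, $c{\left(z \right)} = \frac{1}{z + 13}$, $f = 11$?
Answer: $- \frac{21}{1273} \approx -0.016496$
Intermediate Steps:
$A = 17$ ($A = 8 - -9 = 8 + 9 = 17$)
$c{\left(z \right)} = \frac{1}{13 + z}$
$n{\left(I \right)} = \frac{5 + I}{17 + I}$ ($n{\left(I \right)} = \frac{I + 5}{I + 17} = \frac{5 + I}{17 + I}$)
$G = - \frac{1273}{21}$ ($G = \left(\frac{5 + 11}{17 + 11} + \frac{1}{13 + 2}\right) \left(-95\right) = \left(\frac{1}{28} \cdot 16 + \frac{1}{15}\right) \left(-95\right) = \left(\frac{4}{7} + \frac{1}{15}\right) \left(-95\right) = \frac{67}{105} \left(-95\right) = - \frac{1273}{21} \approx -60.619$)
$\frac{1}{G} = \frac{1}{- \frac{1273}{21}} = - \frac{21}{1273}$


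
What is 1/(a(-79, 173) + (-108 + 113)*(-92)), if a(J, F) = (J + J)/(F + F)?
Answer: -173/79659 ≈ -0.0021718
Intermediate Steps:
a(J, F) = J/F (a(J, F) = (2*J)/((2*F)) = (2*J)*(1/(2*F)) = J/F)
1/(a(-79, 173) + (-108 + 113)*(-92)) = 1/(-79/173 + (-108 + 113)*(-92)) = 1/(-79*1/173 + 5*(-92)) = 1/(-79/173 - 460) = 1/(-79659/173) = -173/79659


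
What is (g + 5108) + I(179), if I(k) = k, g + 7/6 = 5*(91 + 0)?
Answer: 34445/6 ≈ 5740.8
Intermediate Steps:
g = 2723/6 (g = -7/6 + 5*(91 + 0) = -7/6 + 5*91 = -7/6 + 455 = 2723/6 ≈ 453.83)
(g + 5108) + I(179) = (2723/6 + 5108) + 179 = 33371/6 + 179 = 34445/6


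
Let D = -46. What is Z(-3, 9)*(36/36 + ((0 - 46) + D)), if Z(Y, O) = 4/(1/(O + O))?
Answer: -6552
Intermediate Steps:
Z(Y, O) = 8*O (Z(Y, O) = 4/(1/(2*O)) = 4/((1/(2*O))) = 4*(2*O) = 8*O)
Z(-3, 9)*(36/36 + ((0 - 46) + D)) = (8*9)*(36/36 + ((0 - 46) - 46)) = 72*(36*(1/36) + (-46 - 46)) = 72*(1 - 92) = 72*(-91) = -6552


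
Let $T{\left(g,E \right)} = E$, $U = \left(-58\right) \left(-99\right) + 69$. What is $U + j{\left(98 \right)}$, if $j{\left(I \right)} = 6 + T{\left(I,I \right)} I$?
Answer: $15421$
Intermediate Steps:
$U = 5811$ ($U = 5742 + 69 = 5811$)
$j{\left(I \right)} = 6 + I^{2}$ ($j{\left(I \right)} = 6 + I I = 6 + I^{2}$)
$U + j{\left(98 \right)} = 5811 + \left(6 + 98^{2}\right) = 5811 + \left(6 + 9604\right) = 5811 + 9610 = 15421$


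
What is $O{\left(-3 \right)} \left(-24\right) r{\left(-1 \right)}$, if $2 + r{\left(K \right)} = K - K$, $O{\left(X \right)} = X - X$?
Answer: $0$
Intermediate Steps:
$O{\left(X \right)} = 0$
$r{\left(K \right)} = -2$ ($r{\left(K \right)} = -2 + \left(K - K\right) = -2 + 0 = -2$)
$O{\left(-3 \right)} \left(-24\right) r{\left(-1 \right)} = 0 \left(-24\right) \left(-2\right) = 0 \left(-2\right) = 0$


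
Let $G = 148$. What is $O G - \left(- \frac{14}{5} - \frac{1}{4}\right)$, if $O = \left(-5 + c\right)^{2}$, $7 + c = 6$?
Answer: $\frac{106621}{20} \approx 5331.0$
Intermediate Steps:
$c = -1$ ($c = -7 + 6 = -1$)
$O = 36$ ($O = \left(-5 - 1\right)^{2} = \left(-6\right)^{2} = 36$)
$O G - \left(- \frac{14}{5} - \frac{1}{4}\right) = 36 \cdot 148 - \left(- \frac{14}{5} - \frac{1}{4}\right) = 5328 - - \frac{61}{20} = 5328 + \left(\frac{1}{4} + \frac{14}{5}\right) = 5328 + \frac{61}{20} = \frac{106621}{20}$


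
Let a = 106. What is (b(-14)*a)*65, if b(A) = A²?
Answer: 1350440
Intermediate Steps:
(b(-14)*a)*65 = ((-14)²*106)*65 = (196*106)*65 = 20776*65 = 1350440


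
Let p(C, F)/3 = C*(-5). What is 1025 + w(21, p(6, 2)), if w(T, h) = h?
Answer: 935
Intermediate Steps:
p(C, F) = -15*C (p(C, F) = 3*(C*(-5)) = 3*(-5*C) = -15*C)
1025 + w(21, p(6, 2)) = 1025 - 15*6 = 1025 - 90 = 935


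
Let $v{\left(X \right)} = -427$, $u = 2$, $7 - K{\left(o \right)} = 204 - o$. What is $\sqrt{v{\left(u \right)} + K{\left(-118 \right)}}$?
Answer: $i \sqrt{742} \approx 27.24 i$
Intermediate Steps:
$K{\left(o \right)} = -197 + o$ ($K{\left(o \right)} = 7 - \left(204 - o\right) = 7 + \left(-204 + o\right) = -197 + o$)
$\sqrt{v{\left(u \right)} + K{\left(-118 \right)}} = \sqrt{-427 - 315} = \sqrt{-742} = i \sqrt{742}$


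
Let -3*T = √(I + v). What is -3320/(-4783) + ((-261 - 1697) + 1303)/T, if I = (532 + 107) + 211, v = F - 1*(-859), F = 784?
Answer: 3320/4783 + 655*√277/277 ≈ 40.049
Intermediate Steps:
v = 1643 (v = 784 - 1*(-859) = 784 + 859 = 1643)
I = 850 (I = 639 + 211 = 850)
T = -√277 (T = -√(850 + 1643)/3 = -√277 ≈ -16.643)
-3320/(-4783) + ((-261 - 1697) + 1303)/T = -3320/(-4783) + ((-261 - 1697) + 1303)/((-√277)) = -3320*(-1/4783) + (-1958 + 1303)*(-√277/277) = 3320/4783 - (-655)*√277/277 = 3320/4783 + 655*√277/277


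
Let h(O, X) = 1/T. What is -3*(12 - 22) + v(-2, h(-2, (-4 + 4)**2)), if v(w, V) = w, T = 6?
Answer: 28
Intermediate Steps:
h(O, X) = 1/6
-3*(12 - 22) + v(-2, h(-2, (-4 + 4)**2)) = -3*(12 - 22) - 2 = -3*(-10) - 2 = 30 - 2 = 28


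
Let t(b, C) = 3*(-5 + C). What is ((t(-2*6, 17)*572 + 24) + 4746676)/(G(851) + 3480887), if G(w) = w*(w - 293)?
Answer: 4767292/3955745 ≈ 1.2052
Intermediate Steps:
G(w) = w*(-293 + w)
t(b, C) = -15 + 3*C
((t(-2*6, 17)*572 + 24) + 4746676)/(G(851) + 3480887) = (((-15 + 3*17)*572 + 24) + 4746676)/(851*(-293 + 851) + 3480887) = (((-15 + 51)*572 + 24) + 4746676)/(851*558 + 3480887) = ((36*572 + 24) + 4746676)/(474858 + 3480887) = ((20592 + 24) + 4746676)/3955745 = (20616 + 4746676)*(1/3955745) = 4767292*(1/3955745) = 4767292/3955745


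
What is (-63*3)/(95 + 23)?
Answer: -189/118 ≈ -1.6017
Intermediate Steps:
(-63*3)/(95 + 23) = -189/118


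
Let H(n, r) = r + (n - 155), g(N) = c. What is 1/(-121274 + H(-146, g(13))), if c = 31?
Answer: -1/121544 ≈ -8.2275e-6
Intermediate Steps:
g(N) = 31
H(n, r) = -155 + n + r (H(n, r) = r + (-155 + n) = -155 + n + r)
1/(-121274 + H(-146, g(13))) = 1/(-121274 + (-155 - 146 + 31)) = 1/(-121274 - 270) = 1/(-121544) = -1/121544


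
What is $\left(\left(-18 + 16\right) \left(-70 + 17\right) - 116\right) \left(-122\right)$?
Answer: $1220$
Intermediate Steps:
$\left(\left(-18 + 16\right) \left(-70 + 17\right) - 116\right) \left(-122\right) = \left(\left(-2\right) \left(-53\right) - 116\right) \left(-122\right) = \left(106 - 116\right) \left(-122\right) = \left(-10\right) \left(-122\right) = 1220$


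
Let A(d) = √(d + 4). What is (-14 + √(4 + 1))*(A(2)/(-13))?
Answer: √6*(14 - √5)/13 ≈ 2.2166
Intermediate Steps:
A(d) = √(4 + d)
(-14 + √(4 + 1))*(A(2)/(-13)) = (-14 + √(4 + 1))*(√(4 + 2)/(-13)) = (-14 + √5)*(√6*(-1/13)) = (-14 + √5)*(-√6/13) = -√6*(-14 + √5)/13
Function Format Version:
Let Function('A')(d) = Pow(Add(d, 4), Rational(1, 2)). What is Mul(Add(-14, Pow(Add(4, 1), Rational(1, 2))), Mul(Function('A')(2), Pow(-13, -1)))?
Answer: Mul(Rational(1, 13), Pow(6, Rational(1, 2)), Add(14, Mul(-1, Pow(5, Rational(1, 2))))) ≈ 2.2166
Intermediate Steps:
Function('A')(d) = Pow(Add(4, d), Rational(1, 2))
Mul(Add(-14, Pow(Add(4, 1), Rational(1, 2))), Mul(Function('A')(2), Pow(-13, -1))) = Mul(Add(-14, Pow(Add(4, 1), Rational(1, 2))), Mul(Pow(Add(4, 2), Rational(1, 2)), Pow(-13, -1))) = Mul(Add(-14, Pow(5, Rational(1, 2))), Mul(Pow(6, Rational(1, 2)), Rational(-1, 13))) = Mul(Add(-14, Pow(5, Rational(1, 2))), Mul(Rational(-1, 13), Pow(6, Rational(1, 2)))) = Mul(Rational(-1, 13), Pow(6, Rational(1, 2)), Add(-14, Pow(5, Rational(1, 2))))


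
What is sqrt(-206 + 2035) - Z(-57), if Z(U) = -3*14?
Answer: 42 + sqrt(1829) ≈ 84.767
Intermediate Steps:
Z(U) = -42
sqrt(-206 + 2035) - Z(-57) = sqrt(-206 + 2035) - 1*(-42) = sqrt(1829) + 42 = 42 + sqrt(1829)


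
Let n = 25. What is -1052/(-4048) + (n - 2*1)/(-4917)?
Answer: 10495/41124 ≈ 0.25520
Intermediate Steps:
-1052/(-4048) + (n - 2*1)/(-4917) = -1052/(-4048) + (25 - 2*1)/(-4917) = -1052*(-1/4048) + (25 - 2)*(-1/4917) = 263/1012 + 23*(-1/4917) = 263/1012 - 23/4917 = 10495/41124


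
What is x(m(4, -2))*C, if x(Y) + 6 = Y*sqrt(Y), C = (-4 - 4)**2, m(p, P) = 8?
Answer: -384 + 1024*sqrt(2) ≈ 1064.2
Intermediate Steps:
C = 64 (C = (-8)**2 = 64)
x(Y) = -6 + Y**(3/2) (x(Y) = -6 + Y*sqrt(Y) = -6 + Y**(3/2))
x(m(4, -2))*C = (-6 + 8**(3/2))*64 = (-6 + 16*sqrt(2))*64 = -384 + 1024*sqrt(2)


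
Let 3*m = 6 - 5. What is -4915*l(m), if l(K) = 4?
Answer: -19660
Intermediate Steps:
m = 1/3 (m = (6 - 5)/3 = (1/3)*1 = 1/3 ≈ 0.33333)
-4915*l(m) = -4915*4 = -19660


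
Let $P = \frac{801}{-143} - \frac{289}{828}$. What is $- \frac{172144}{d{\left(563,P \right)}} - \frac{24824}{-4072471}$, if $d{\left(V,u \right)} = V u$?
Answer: $\frac{2862660083683864}{55703604498035} \approx 51.391$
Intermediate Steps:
$P = - \frac{704555}{118404}$ ($P = 801 \left(- \frac{1}{143}\right) - \frac{289}{828} = - \frac{801}{143} - \frac{289}{828} = - \frac{704555}{118404} \approx -5.9504$)
$- \frac{172144}{d{\left(563,P \right)}} - \frac{24824}{-4072471} = - \frac{172144}{563 \left(- \frac{704555}{118404}\right)} - \frac{24824}{-4072471} = - \frac{172144}{- \frac{396664465}{118404}} - - \frac{24824}{4072471} = \left(-172144\right) \left(- \frac{118404}{396664465}\right) + \frac{24824}{4072471} = \frac{702846144}{13678085} + \frac{24824}{4072471} = \frac{2862660083683864}{55703604498035}$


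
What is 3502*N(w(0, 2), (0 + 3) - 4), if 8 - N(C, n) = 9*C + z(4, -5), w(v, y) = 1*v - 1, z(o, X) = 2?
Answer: 52530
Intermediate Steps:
w(v, y) = -1 + v (w(v, y) = v - 1 = -1 + v)
N(C, n) = 6 - 9*C (N(C, n) = 8 - (9*C + 2) = 8 - (2 + 9*C) = 8 + (-2 - 9*C) = 6 - 9*C)
3502*N(w(0, 2), (0 + 3) - 4) = 3502*(6 - 9*(-1 + 0)) = 3502*(6 - 9*(-1)) = 3502*(6 + 9) = 3502*15 = 52530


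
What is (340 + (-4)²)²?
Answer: 126736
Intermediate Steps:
(340 + (-4)²)² = (340 + 16)² = 356² = 126736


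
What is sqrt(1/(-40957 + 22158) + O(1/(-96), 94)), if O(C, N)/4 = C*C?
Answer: sqrt(310089505)/902352 ≈ 0.019515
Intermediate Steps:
O(C, N) = 4*C**2 (O(C, N) = 4*(C*C) = 4*C**2)
sqrt(1/(-40957 + 22158) + O(1/(-96), 94)) = sqrt(1/(-40957 + 22158) + 4*(1/(-96))**2) = sqrt(1/(-18799) + 4*(-1/96)**2) = sqrt(-1/18799 + 4*(1/9216)) = sqrt(-1/18799 + 1/2304) = sqrt(16495/43312896) = sqrt(310089505)/902352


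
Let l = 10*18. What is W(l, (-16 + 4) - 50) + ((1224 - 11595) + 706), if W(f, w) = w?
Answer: -9727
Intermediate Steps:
l = 180
W(l, (-16 + 4) - 50) + ((1224 - 11595) + 706) = ((-16 + 4) - 50) + ((1224 - 11595) + 706) = (-12 - 50) + (-10371 + 706) = -62 - 9665 = -9727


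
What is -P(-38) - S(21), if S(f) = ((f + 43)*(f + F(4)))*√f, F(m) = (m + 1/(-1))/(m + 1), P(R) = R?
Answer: 38 - 6912*√21/5 ≈ -6297.0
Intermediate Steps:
F(m) = (-1 + m)/(1 + m) (F(m) = (m - 1)/(1 + m) = (-1 + m)/(1 + m))
S(f) = √f*(43 + f)*(⅗ + f) (S(f) = ((f + 43)*(f + (-1 + 4)/(1 + 4)))*√f = ((43 + f)*(f + 3/5))*√f = ((43 + f)*(f + (⅕)*3))*√f = ((43 + f)*(f + ⅗))*√f = ((43 + f)*(⅗ + f))*√f = √f*(43 + f)*(⅗ + f))
-P(-38) - S(21) = -1*(-38) - √21*(129 + 5*21² + 218*21)/5 = 38 - √21*(129 + 5*441 + 4578)/5 = 38 - √21*(129 + 2205 + 4578)/5 = 38 - √21*6912/5 = 38 - 6912*√21/5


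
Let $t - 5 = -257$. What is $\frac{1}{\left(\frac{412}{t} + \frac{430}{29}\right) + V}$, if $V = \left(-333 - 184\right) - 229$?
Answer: $- \frac{1827}{1338839} \approx -0.0013646$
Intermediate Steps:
$t = -252$ ($t = 5 - 257 = -252$)
$V = -746$ ($V = -517 - 229 = -746$)
$\frac{1}{\left(\frac{412}{t} + \frac{430}{29}\right) + V} = \frac{1}{\left(\frac{412}{-252} + \frac{430}{29}\right) - 746} = \frac{1}{\left(412 \left(- \frac{1}{252}\right) + 430 \cdot \frac{1}{29}\right) - 746} = \frac{1}{\left(- \frac{103}{63} + \frac{430}{29}\right) - 746} = \frac{1}{\frac{24103}{1827} - 746} = \frac{1}{- \frac{1338839}{1827}} = - \frac{1827}{1338839}$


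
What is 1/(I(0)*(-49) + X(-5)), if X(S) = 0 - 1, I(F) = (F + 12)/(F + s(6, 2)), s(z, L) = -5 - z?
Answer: 11/577 ≈ 0.019064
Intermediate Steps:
I(F) = (12 + F)/(-11 + F) (I(F) = (F + 12)/(F + (-5 - 1*6)) = (12 + F)/(F + (-5 - 6)) = (12 + F)/(F - 11) = (12 + F)/(-11 + F))
X(S) = -1
1/(I(0)*(-49) + X(-5)) = 1/(((12 + 0)/(-11 + 0))*(-49) - 1) = 1/((12/(-11))*(-49) - 1) = 1/(-1/11*12*(-49) - 1) = 1/(-12/11*(-49) - 1) = 1/(588/11 - 1) = 1/(577/11) = 11/577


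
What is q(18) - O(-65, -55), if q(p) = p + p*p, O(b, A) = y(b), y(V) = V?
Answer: 407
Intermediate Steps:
O(b, A) = b
q(p) = p + p²
q(18) - O(-65, -55) = 18*(1 + 18) - 1*(-65) = 18*19 + 65 = 342 + 65 = 407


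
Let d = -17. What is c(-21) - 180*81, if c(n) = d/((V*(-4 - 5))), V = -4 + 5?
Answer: -131203/9 ≈ -14578.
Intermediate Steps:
V = 1
c(n) = 17/9 (c(n) = -17/(-4 - 5) = -17/(1*(-9)) = -17/(-9) = -17*(-1/9) = 17/9)
c(-21) - 180*81 = 17/9 - 180*81 = 17/9 - 14580 = -131203/9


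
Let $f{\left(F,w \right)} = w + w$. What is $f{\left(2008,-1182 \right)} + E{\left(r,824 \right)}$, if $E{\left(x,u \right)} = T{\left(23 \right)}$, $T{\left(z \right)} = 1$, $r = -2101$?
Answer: $-2363$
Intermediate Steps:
$E{\left(x,u \right)} = 1$
$f{\left(F,w \right)} = 2 w$
$f{\left(2008,-1182 \right)} + E{\left(r,824 \right)} = 2 \left(-1182\right) + 1 = -2364 + 1 = -2363$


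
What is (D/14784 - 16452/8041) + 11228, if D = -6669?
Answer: 40438392395/3602368 ≈ 11226.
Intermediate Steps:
(D/14784 - 16452/8041) + 11228 = (-6669/14784 - 16452/8041) + 11228 = (-6669*1/14784 - 16452*1/8041) + 11228 = (-2223/4928 - 16452/8041) + 11228 = -8995509/3602368 + 11228 = 40438392395/3602368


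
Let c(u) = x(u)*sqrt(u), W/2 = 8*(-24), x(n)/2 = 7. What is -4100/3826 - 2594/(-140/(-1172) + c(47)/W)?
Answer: 267949295076670/41690240473 + 42756922752*sqrt(47)/21793121 ≈ 19878.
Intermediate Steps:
x(n) = 14 (x(n) = 2*7 = 14)
W = -384 (W = 2*(8*(-24)) = 2*(-192) = -384)
c(u) = 14*sqrt(u)
-4100/3826 - 2594/(-140/(-1172) + c(47)/W) = -4100/3826 - 2594/(-140/(-1172) + (14*sqrt(47))/(-384)) = -4100*1/3826 - 2594/(-140*(-1/1172) + (14*sqrt(47))*(-1/384)) = -2050/1913 - 2594/(35/293 - 7*sqrt(47)/192)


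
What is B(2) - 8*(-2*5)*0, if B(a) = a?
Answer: 2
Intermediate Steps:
B(2) - 8*(-2*5)*0 = 2 - 8*(-2*5)*0 = 2 - (-80)*0 = 2 - 8*0 = 2 + 0 = 2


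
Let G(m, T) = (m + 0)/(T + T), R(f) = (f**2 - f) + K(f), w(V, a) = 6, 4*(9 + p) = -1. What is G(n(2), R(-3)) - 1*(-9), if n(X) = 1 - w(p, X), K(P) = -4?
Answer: 139/16 ≈ 8.6875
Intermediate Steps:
p = -37/4 (p = -9 + (1/4)*(-1) = -9 - 1/4 = -37/4 ≈ -9.2500)
n(X) = -5 (n(X) = 1 - 1*6 = 1 - 6 = -5)
R(f) = -4 + f**2 - f (R(f) = (f**2 - f) - 4 = -4 + f**2 - f)
G(m, T) = m/(2*T) (G(m, T) = m/((2*T)) = m*(1/(2*T)) = m/(2*T))
G(n(2), R(-3)) - 1*(-9) = (1/2)*(-5)/(-4 + (-3)**2 - 1*(-3)) - 1*(-9) = (1/2)*(-5)/(-4 + 9 + 3) + 9 = (1/2)*(-5)/8 + 9 = (1/2)*(-5)*(1/8) + 9 = -5/16 + 9 = 139/16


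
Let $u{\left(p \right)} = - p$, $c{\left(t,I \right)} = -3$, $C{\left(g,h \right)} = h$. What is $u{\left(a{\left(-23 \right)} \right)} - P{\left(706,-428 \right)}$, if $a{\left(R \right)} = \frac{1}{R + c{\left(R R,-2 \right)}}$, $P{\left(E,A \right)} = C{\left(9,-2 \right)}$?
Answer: $\frac{53}{26} \approx 2.0385$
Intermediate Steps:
$P{\left(E,A \right)} = -2$
$a{\left(R \right)} = \frac{1}{-3 + R}$ ($a{\left(R \right)} = \frac{1}{R - 3} = \frac{1}{-3 + R}$)
$u{\left(a{\left(-23 \right)} \right)} - P{\left(706,-428 \right)} = - \frac{1}{-3 - 23} - -2 = - \frac{1}{-26} + 2 = \left(-1\right) \left(- \frac{1}{26}\right) + 2 = \frac{1}{26} + 2 = \frac{53}{26}$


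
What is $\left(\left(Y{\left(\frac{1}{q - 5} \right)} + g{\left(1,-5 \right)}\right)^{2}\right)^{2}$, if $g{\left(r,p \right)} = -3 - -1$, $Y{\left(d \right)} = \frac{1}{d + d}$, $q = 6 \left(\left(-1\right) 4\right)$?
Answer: $\frac{1185921}{16} \approx 74120.0$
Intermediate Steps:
$q = -24$ ($q = 6 \left(-4\right) = -24$)
$Y{\left(d \right)} = \frac{1}{2 d}$
$g{\left(r,p \right)} = -2$ ($g{\left(r,p \right)} = -3 + 1 = -2$)
$\left(\left(Y{\left(\frac{1}{q - 5} \right)} + g{\left(1,-5 \right)}\right)^{2}\right)^{2} = \left(\left(\frac{1}{2 \frac{1}{-24 - 5}} - 2\right)^{2}\right)^{2} = \left(\left(\frac{1}{2 \frac{1}{-29}} - 2\right)^{2}\right)^{2} = \left(\left(\frac{1}{2 \left(- \frac{1}{29}\right)} - 2\right)^{2}\right)^{2} = \left(\left(\frac{1}{2} \left(-29\right) - 2\right)^{2}\right)^{2} = \left(\left(- \frac{29}{2} - 2\right)^{2}\right)^{2} = \left(\left(- \frac{33}{2}\right)^{2}\right)^{2} = \left(\frac{1089}{4}\right)^{2} = \frac{1185921}{16}$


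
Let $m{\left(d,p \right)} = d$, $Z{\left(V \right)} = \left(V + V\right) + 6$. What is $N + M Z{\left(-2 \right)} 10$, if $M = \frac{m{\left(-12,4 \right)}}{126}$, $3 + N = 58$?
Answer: $\frac{1115}{21} \approx 53.095$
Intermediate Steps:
$N = 55$ ($N = -3 + 58 = 55$)
$Z{\left(V \right)} = 6 + 2 V$ ($Z{\left(V \right)} = 2 V + 6 = 6 + 2 V$)
$M = - \frac{2}{21}$ ($M = - \frac{12}{126} = \left(-12\right) \frac{1}{126} = - \frac{2}{21} \approx -0.095238$)
$N + M Z{\left(-2 \right)} 10 = 55 - \frac{2 \left(6 + 2 \left(-2\right)\right) 10}{21} = 55 - \frac{2 \left(6 - 4\right) 10}{21} = 55 - \frac{2 \cdot 2 \cdot 10}{21} = 55 - \frac{40}{21} = \frac{1115}{21}$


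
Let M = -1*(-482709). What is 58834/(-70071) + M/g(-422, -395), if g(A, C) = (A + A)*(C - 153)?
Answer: 6612471331/32408678352 ≈ 0.20403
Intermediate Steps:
M = 482709
g(A, C) = 2*A*(-153 + C) (g(A, C) = (2*A)*(-153 + C) = 2*A*(-153 + C))
58834/(-70071) + M/g(-422, -395) = 58834/(-70071) + 482709/((2*(-422)*(-153 - 395))) = 58834*(-1/70071) + 482709/((2*(-422)*(-548))) = -58834/70071 + 482709/462512 = 6612471331/32408678352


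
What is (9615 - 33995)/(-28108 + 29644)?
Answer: -6095/384 ≈ -15.872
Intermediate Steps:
(9615 - 33995)/(-28108 + 29644) = -24380/1536 = -24380*1/1536 = -6095/384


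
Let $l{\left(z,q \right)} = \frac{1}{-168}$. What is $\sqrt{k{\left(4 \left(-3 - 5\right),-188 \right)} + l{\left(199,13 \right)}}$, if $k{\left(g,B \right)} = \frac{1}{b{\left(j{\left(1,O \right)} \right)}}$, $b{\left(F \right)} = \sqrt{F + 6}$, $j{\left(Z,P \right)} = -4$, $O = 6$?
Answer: $\frac{\sqrt{-42 + 3528 \sqrt{2}}}{84} \approx 0.83735$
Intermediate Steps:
$l{\left(z,q \right)} = - \frac{1}{168}$
$b{\left(F \right)} = \sqrt{6 + F}$
$k{\left(g,B \right)} = \frac{\sqrt{2}}{2}$ ($k{\left(g,B \right)} = \frac{1}{\sqrt{6 - 4}} = \frac{1}{\sqrt{2}} = \frac{\sqrt{2}}{2}$)
$\sqrt{k{\left(4 \left(-3 - 5\right),-188 \right)} + l{\left(199,13 \right)}} = \sqrt{\frac{\sqrt{2}}{2} - \frac{1}{168}} = \sqrt{- \frac{1}{168} + \frac{\sqrt{2}}{2}}$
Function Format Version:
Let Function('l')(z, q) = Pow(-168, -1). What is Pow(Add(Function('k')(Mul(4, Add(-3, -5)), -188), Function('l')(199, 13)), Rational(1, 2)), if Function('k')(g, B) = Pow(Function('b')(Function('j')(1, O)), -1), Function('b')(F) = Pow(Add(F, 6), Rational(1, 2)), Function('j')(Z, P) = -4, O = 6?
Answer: Mul(Rational(1, 84), Pow(Add(-42, Mul(3528, Pow(2, Rational(1, 2)))), Rational(1, 2))) ≈ 0.83735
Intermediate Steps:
Function('l')(z, q) = Rational(-1, 168)
Function('b')(F) = Pow(Add(6, F), Rational(1, 2))
Function('k')(g, B) = Mul(Rational(1, 2), Pow(2, Rational(1, 2))) (Function('k')(g, B) = Pow(Pow(Add(6, -4), Rational(1, 2)), -1) = Pow(Pow(2, Rational(1, 2)), -1) = Mul(Rational(1, 2), Pow(2, Rational(1, 2))))
Pow(Add(Function('k')(Mul(4, Add(-3, -5)), -188), Function('l')(199, 13)), Rational(1, 2)) = Pow(Add(Mul(Rational(1, 2), Pow(2, Rational(1, 2))), Rational(-1, 168)), Rational(1, 2)) = Pow(Add(Rational(-1, 168), Mul(Rational(1, 2), Pow(2, Rational(1, 2)))), Rational(1, 2))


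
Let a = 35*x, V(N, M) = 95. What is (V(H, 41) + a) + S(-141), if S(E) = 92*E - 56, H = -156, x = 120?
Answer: -8733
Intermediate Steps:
S(E) = -56 + 92*E
a = 4200 (a = 35*120 = 4200)
(V(H, 41) + a) + S(-141) = (95 + 4200) + (-56 + 92*(-141)) = 4295 + (-56 - 12972) = 4295 - 13028 = -8733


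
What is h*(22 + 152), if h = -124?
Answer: -21576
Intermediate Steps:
h*(22 + 152) = -124*(22 + 152) = -124*174 = -21576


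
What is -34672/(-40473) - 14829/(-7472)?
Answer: 859243301/302414256 ≈ 2.8413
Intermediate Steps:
-34672/(-40473) - 14829/(-7472) = -34672*(-1/40473) - 14829*(-1/7472) = 34672/40473 + 14829/7472 = 859243301/302414256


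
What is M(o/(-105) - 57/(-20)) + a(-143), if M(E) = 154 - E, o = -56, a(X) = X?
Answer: 457/60 ≈ 7.6167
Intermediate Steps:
M(o/(-105) - 57/(-20)) + a(-143) = (154 - (-56/(-105) - 57/(-20))) - 143 = (154 - (-56*(-1/105) - 57*(-1/20))) - 143 = (154 - (8/15 + 57/20)) - 143 = (154 - 1*203/60) - 143 = (154 - 203/60) - 143 = 9037/60 - 143 = 457/60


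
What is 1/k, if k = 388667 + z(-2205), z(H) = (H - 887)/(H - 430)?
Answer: 2635/1024140637 ≈ 2.5729e-6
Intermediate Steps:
z(H) = (-887 + H)/(-430 + H)
k = 1024140637/2635 (k = 388667 + (-887 - 2205)/(-430 - 2205) = 388667 - 3092/(-2635) = 388667 - 1/2635*(-3092) = 388667 + 3092/2635 = 1024140637/2635 ≈ 3.8867e+5)
1/k = 1/(1024140637/2635) = 2635/1024140637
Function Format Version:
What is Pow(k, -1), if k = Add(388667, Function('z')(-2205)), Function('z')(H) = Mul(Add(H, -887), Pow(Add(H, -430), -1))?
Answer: Rational(2635, 1024140637) ≈ 2.5729e-6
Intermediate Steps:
Function('z')(H) = Mul(Pow(Add(-430, H), -1), Add(-887, H)) (Function('z')(H) = Mul(Add(-887, H), Pow(Add(-430, H), -1)) = Mul(Pow(Add(-430, H), -1), Add(-887, H)))
k = Rational(1024140637, 2635) (k = Add(388667, Mul(Pow(Add(-430, -2205), -1), Add(-887, -2205))) = Add(388667, Mul(Pow(-2635, -1), -3092)) = Add(388667, Mul(Rational(-1, 2635), -3092)) = Add(388667, Rational(3092, 2635)) = Rational(1024140637, 2635) ≈ 3.8867e+5)
Pow(k, -1) = Pow(Rational(1024140637, 2635), -1) = Rational(2635, 1024140637)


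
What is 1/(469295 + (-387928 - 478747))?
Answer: -1/397380 ≈ -2.5165e-6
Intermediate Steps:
1/(469295 + (-387928 - 478747)) = 1/(469295 - 866675) = 1/(-397380) = -1/397380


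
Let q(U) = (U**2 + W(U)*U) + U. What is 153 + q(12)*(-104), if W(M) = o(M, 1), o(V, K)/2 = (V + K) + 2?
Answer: -53511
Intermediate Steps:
o(V, K) = 4 + 2*K + 2*V (o(V, K) = 2*((V + K) + 2) = 2*((K + V) + 2) = 2*(2 + K + V) = 4 + 2*K + 2*V)
W(M) = 6 + 2*M (W(M) = 4 + 2*1 + 2*M = 4 + 2 + 2*M = 6 + 2*M)
q(U) = U + U**2 + U*(6 + 2*U) (q(U) = (U**2 + (6 + 2*U)*U) + U = (U**2 + U*(6 + 2*U)) + U = U + U**2 + U*(6 + 2*U))
153 + q(12)*(-104) = 153 + (12*(7 + 3*12))*(-104) = 153 + (12*(7 + 36))*(-104) = 153 + (12*43)*(-104) = 153 + 516*(-104) = 153 - 53664 = -53511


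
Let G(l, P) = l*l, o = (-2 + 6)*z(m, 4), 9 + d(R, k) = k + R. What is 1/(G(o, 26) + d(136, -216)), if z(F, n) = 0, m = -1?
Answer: -1/89 ≈ -0.011236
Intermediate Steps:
d(R, k) = -9 + R + k (d(R, k) = -9 + (k + R) = -9 + (R + k) = -9 + R + k)
o = 0 (o = (-2 + 6)*0 = 4*0 = 0)
G(l, P) = l**2
1/(G(o, 26) + d(136, -216)) = 1/(0**2 + (-9 + 136 - 216)) = 1/(0 - 89) = 1/(-89) = -1/89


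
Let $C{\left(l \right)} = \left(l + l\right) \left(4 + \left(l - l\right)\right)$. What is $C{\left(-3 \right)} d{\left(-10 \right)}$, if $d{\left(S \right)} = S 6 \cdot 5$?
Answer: $7200$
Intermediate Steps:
$C{\left(l \right)} = 8 l$ ($C{\left(l \right)} = 2 l \left(4 + 0\right) = 2 l 4 = 8 l$)
$d{\left(S \right)} = 30 S$ ($d{\left(S \right)} = 6 S 5 = 30 S$)
$C{\left(-3 \right)} d{\left(-10 \right)} = 8 \left(-3\right) 30 \left(-10\right) = \left(-24\right) \left(-300\right) = 7200$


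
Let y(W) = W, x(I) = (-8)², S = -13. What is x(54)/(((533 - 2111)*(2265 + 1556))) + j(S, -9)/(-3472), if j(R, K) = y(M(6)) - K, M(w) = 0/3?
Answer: -27244025/10467277968 ≈ -0.0026028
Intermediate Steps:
M(w) = 0 (M(w) = 0*(⅓) = 0)
x(I) = 64
j(R, K) = -K (j(R, K) = 0 - K = -K)
x(54)/(((533 - 2111)*(2265 + 1556))) + j(S, -9)/(-3472) = 64/(((533 - 2111)*(2265 + 1556))) - 1*(-9)/(-3472) = 64/((-1578*3821)) + 9*(-1/3472) = 64/(-6029538) - 9/3472 = 64*(-1/6029538) - 9/3472 = -32/3014769 - 9/3472 = -27244025/10467277968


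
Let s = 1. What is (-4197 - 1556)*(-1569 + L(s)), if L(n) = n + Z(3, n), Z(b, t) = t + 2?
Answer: 9003445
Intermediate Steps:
Z(b, t) = 2 + t
L(n) = 2 + 2*n (L(n) = n + (2 + n) = 2 + 2*n)
(-4197 - 1556)*(-1569 + L(s)) = (-4197 - 1556)*(-1569 + (2 + 2*1)) = -5753*(-1569 + (2 + 2)) = -5753*(-1569 + 4) = -5753*(-1565) = 9003445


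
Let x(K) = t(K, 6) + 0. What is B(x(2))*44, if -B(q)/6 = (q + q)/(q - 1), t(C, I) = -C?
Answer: -352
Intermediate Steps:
x(K) = -K (x(K) = -K + 0 = -K)
B(q) = -12*q/(-1 + q) (B(q) = -6*(q + q)/(q - 1) = -6*2*q/(-1 + q) = -12*q/(-1 + q))
B(x(2))*44 = -12*(-1*2)/(-1 - 1*2)*44 = -12*(-2)/(-1 - 2)*44 = -12*(-2)/(-3)*44 = -12*(-2)*(-⅓)*44 = -8*44 = -352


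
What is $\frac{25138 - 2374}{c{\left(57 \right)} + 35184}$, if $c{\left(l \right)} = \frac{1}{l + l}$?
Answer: $\frac{2595096}{4010977} \approx 0.647$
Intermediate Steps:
$c{\left(l \right)} = \frac{1}{2 l}$
$\frac{25138 - 2374}{c{\left(57 \right)} + 35184} = \frac{25138 - 2374}{\frac{1}{2 \cdot 57} + 35184} = \frac{22764}{\frac{1}{2} \cdot \frac{1}{57} + 35184} = \frac{22764}{\frac{1}{114} + 35184} = \frac{22764}{\frac{4010977}{114}} = 22764 \cdot \frac{114}{4010977} = \frac{2595096}{4010977}$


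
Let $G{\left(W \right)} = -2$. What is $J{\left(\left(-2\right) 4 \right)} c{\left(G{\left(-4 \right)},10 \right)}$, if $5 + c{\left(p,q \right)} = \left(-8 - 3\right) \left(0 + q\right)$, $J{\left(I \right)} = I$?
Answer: $920$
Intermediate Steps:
$c{\left(p,q \right)} = -5 - 11 q$ ($c{\left(p,q \right)} = -5 + \left(-8 - 3\right) \left(0 + q\right) = -5 - 11 q$)
$J{\left(\left(-2\right) 4 \right)} c{\left(G{\left(-4 \right)},10 \right)} = \left(-2\right) 4 \left(-5 - 110\right) = - 8 \left(-5 - 110\right) = \left(-8\right) \left(-115\right) = 920$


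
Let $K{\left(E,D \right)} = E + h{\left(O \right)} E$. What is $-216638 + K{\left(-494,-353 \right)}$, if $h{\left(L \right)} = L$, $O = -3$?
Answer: $-215650$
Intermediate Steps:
$K{\left(E,D \right)} = - 2 E$ ($K{\left(E,D \right)} = E - 3 E = - 2 E$)
$-216638 + K{\left(-494,-353 \right)} = -216638 - -988 = -216638 + 988 = -215650$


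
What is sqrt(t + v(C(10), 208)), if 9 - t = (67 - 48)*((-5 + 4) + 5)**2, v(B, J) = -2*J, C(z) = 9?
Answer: 3*I*sqrt(79) ≈ 26.665*I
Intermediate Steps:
t = -295 (t = 9 - (67 - 48)*((-5 + 4) + 5)**2 = 9 - 19*(-1 + 5)**2 = 9 - 19*4**2 = 9 - 19*16 = 9 - 1*304 = 9 - 304 = -295)
sqrt(t + v(C(10), 208)) = sqrt(-295 - 2*208) = sqrt(-295 - 416) = sqrt(-711) = 3*I*sqrt(79)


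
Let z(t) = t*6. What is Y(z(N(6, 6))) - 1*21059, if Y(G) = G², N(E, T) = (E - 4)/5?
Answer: -526331/25 ≈ -21053.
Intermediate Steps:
N(E, T) = -⅘ + E/5 (N(E, T) = (-4 + E)*(⅕) = -⅘ + E/5)
z(t) = 6*t
Y(z(N(6, 6))) - 1*21059 = (6*(-⅘ + (⅕)*6))² - 1*21059 = (6*(-⅘ + 6/5))² - 21059 = (6*(⅖))² - 21059 = (12/5)² - 21059 = 144/25 - 21059 = -526331/25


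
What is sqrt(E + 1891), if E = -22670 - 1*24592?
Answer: I*sqrt(45371) ≈ 213.0*I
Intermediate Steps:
E = -47262 (E = -22670 - 24592 = -47262)
sqrt(E + 1891) = sqrt(-47262 + 1891) = sqrt(-45371) = I*sqrt(45371)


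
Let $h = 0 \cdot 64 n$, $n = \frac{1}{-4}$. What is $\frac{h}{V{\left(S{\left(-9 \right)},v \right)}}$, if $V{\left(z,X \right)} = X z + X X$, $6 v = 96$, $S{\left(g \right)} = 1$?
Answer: $0$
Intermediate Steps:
$v = 16$ ($v = \frac{1}{6} \cdot 96 = 16$)
$n = - \frac{1}{4} \approx -0.25$
$V{\left(z,X \right)} = X^{2} + X z$ ($V{\left(z,X \right)} = X z + X^{2} = X^{2} + X z$)
$h = 0$ ($h = 0 \cdot 64 \left(- \frac{1}{4}\right) = 0 \left(- \frac{1}{4}\right) = 0$)
$\frac{h}{V{\left(S{\left(-9 \right)},v \right)}} = \frac{0}{16 \left(16 + 1\right)} = \frac{0}{16 \cdot 17} = \frac{0}{272} = 0 \cdot \frac{1}{272} = 0$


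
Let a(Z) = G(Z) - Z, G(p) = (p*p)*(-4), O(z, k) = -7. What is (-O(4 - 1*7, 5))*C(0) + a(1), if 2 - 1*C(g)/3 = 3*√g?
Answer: 37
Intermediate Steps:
G(p) = -4*p² (G(p) = p²*(-4) = -4*p²)
C(g) = 6 - 9*√g
a(Z) = -Z - 4*Z² (a(Z) = -4*Z² - Z = -Z - 4*Z²)
(-O(4 - 1*7, 5))*C(0) + a(1) = (-1*(-7))*(6 - 9*√0) + 1*(-1 - 4*1) = 7*(6 - 9*0) + 1*(-1 - 4) = 7*(6 + 0) + 1*(-5) = 7*6 - 5 = 42 - 5 = 37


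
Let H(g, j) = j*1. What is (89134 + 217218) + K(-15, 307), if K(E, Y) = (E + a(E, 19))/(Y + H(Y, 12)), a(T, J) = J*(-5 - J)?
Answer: 97725817/319 ≈ 3.0635e+5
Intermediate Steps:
H(g, j) = j
K(E, Y) = (-456 + E)/(12 + Y) (K(E, Y) = (E - 1*19*(5 + 19))/(Y + 12) = (E - 1*19*24)/(12 + Y) = (E - 456)/(12 + Y) = (-456 + E)/(12 + Y))
(89134 + 217218) + K(-15, 307) = (89134 + 217218) + (-456 - 15)/(12 + 307) = 306352 - 471/319 = 97725817/319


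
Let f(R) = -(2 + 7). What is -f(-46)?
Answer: 9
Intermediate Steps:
f(R) = -9 (f(R) = -1*9 = -9)
-f(-46) = -1*(-9) = 9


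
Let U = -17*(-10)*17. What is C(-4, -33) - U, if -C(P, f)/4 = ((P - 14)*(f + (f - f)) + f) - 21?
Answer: -5050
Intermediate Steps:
U = 2890 (U = 170*17 = 2890)
C(P, f) = 84 - 4*f - 4*f*(-14 + P) (C(P, f) = -4*(((P - 14)*(f + (f - f)) + f) - 21) = -4*(((-14 + P)*(f + 0) + f) - 21) = -4*(((-14 + P)*f + f) - 21) = -4*((f*(-14 + P) + f) - 21) = -4*((f + f*(-14 + P)) - 21) = -4*(-21 + f + f*(-14 + P)) = 84 - 4*f - 4*f*(-14 + P))
C(-4, -33) - U = (84 + 52*(-33) - 4*(-4)*(-33)) - 1*2890 = (84 - 1716 - 528) - 2890 = -2160 - 2890 = -5050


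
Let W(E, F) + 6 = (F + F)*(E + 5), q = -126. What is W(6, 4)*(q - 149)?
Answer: -22550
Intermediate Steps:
W(E, F) = -6 + 2*F*(5 + E) (W(E, F) = -6 + (F + F)*(E + 5) = -6 + (2*F)*(5 + E) = -6 + 2*F*(5 + E))
W(6, 4)*(q - 149) = (-6 + 10*4 + 2*6*4)*(-126 - 149) = (-6 + 40 + 48)*(-275) = 82*(-275) = -22550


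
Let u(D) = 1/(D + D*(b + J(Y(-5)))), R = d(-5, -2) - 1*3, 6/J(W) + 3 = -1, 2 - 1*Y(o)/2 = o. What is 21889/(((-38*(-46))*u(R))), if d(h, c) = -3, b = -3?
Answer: 459669/1748 ≈ 262.97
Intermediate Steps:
Y(o) = 4 - 2*o
J(W) = -3/2 (J(W) = 6/(-3 - 1) = 6/(-4) = 6*(-¼) = -3/2)
R = -6 (R = -3 - 1*3 = -3 - 3 = -6)
u(D) = -2/(7*D) (u(D) = 1/(D + D*(-3 - 3/2)) = 1/(D + D*(-9/2)) = 1/(D - 9*D/2) = 1/(-7*D/2) = -2/(7*D))
21889/(((-38*(-46))*u(R))) = 21889/(((-38*(-46))*(-2/7/(-6)))) = 21889/((1748*(-2/7*(-⅙)))) = 21889/((1748*(1/21))) = 21889/(1748/21) = 21889*(21/1748) = 459669/1748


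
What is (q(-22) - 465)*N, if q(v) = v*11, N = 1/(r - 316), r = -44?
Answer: 707/360 ≈ 1.9639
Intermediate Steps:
N = -1/360 (N = 1/(-44 - 316) = 1/(-360) = -1/360 ≈ -0.0027778)
q(v) = 11*v
(q(-22) - 465)*N = (11*(-22) - 465)*(-1/360) = (-242 - 465)*(-1/360) = -707*(-1/360) = 707/360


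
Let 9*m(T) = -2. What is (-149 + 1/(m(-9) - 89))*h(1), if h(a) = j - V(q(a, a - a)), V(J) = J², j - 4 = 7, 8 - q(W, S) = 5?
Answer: -239312/803 ≈ -298.02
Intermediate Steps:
q(W, S) = 3 (q(W, S) = 8 - 1*5 = 8 - 5 = 3)
j = 11 (j = 4 + 7 = 11)
m(T) = -2/9 (m(T) = (⅑)*(-2) = -2/9)
h(a) = 2 (h(a) = 11 - 1*3² = 11 - 1*9 = 11 - 9 = 2)
(-149 + 1/(m(-9) - 89))*h(1) = (-149 + 1/(-2/9 - 89))*2 = (-149 + 1/(-803/9))*2 = (-149 - 9/803)*2 = -119656/803*2 = -239312/803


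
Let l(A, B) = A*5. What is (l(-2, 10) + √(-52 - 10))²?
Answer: (10 - I*√62)² ≈ 38.0 - 157.48*I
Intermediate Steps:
l(A, B) = 5*A
(l(-2, 10) + √(-52 - 10))² = (5*(-2) + √(-52 - 10))² = (-10 + √(-62))² = (-10 + I*√62)²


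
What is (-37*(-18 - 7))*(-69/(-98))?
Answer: 63825/98 ≈ 651.28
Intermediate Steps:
(-37*(-18 - 7))*(-69/(-98)) = (-37*(-25))*(-69*(-1/98)) = 925*(69/98) = 63825/98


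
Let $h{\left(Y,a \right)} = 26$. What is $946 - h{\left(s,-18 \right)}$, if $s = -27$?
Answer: $920$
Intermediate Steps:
$946 - h{\left(s,-18 \right)} = 946 - 26 = 920$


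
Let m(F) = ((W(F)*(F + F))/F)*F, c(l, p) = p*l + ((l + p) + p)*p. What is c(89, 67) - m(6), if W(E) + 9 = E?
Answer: 20940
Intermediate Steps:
c(l, p) = l*p + p*(l + 2*p) (c(l, p) = l*p + (l + 2*p)*p = l*p + p*(l + 2*p))
W(E) = -9 + E
m(F) = F*(-18 + 2*F) (m(F) = (((-9 + F)*(F + F))/F)*F = (((-9 + F)*(2*F))/F)*F = ((2*F*(-9 + F))/F)*F = (-18 + 2*F)*F = F*(-18 + 2*F))
c(89, 67) - m(6) = 2*67*(89 + 67) - 2*6*(-9 + 6) = 2*67*156 - 2*6*(-3) = 20904 - 1*(-36) = 20904 + 36 = 20940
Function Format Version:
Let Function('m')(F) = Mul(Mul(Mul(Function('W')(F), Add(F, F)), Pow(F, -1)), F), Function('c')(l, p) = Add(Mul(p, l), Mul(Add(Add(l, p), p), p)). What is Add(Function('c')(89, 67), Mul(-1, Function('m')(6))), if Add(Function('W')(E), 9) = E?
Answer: 20940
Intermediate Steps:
Function('c')(l, p) = Add(Mul(l, p), Mul(p, Add(l, Mul(2, p)))) (Function('c')(l, p) = Add(Mul(l, p), Mul(Add(l, Mul(2, p)), p)) = Add(Mul(l, p), Mul(p, Add(l, Mul(2, p)))))
Function('W')(E) = Add(-9, E)
Function('m')(F) = Mul(F, Add(-18, Mul(2, F))) (Function('m')(F) = Mul(Mul(Mul(Add(-9, F), Add(F, F)), Pow(F, -1)), F) = Mul(Mul(Mul(Add(-9, F), Mul(2, F)), Pow(F, -1)), F) = Mul(Mul(Mul(2, F, Add(-9, F)), Pow(F, -1)), F) = Mul(Add(-18, Mul(2, F)), F) = Mul(F, Add(-18, Mul(2, F))))
Add(Function('c')(89, 67), Mul(-1, Function('m')(6))) = Add(Mul(2, 67, Add(89, 67)), Mul(-1, Mul(2, 6, Add(-9, 6)))) = Add(Mul(2, 67, 156), Mul(-1, Mul(2, 6, -3))) = Add(20904, Mul(-1, -36)) = Add(20904, 36) = 20940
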